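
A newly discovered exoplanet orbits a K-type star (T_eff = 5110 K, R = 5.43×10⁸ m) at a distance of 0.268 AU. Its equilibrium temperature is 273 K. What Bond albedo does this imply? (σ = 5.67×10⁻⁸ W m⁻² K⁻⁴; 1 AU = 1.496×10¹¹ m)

A ≈ 0.82

d = 0.268 AU = 4.01×10¹⁰ m.
L = 4πR_⋆²σT_⋆⁴ = 4π(5.43×10⁸)² × 5.67×10⁻⁸ × (5110)⁴ = 1.43×10²⁶ W.
S = L/(4πd²) = 7090 W m⁻².
From T_eq⁴ = S(1−A)/(4σ): 1−A = 4σT_eq⁴/S.
1−A = 4 × 5.67×10⁻⁸ × (273)⁴ / 7090 = 0.178.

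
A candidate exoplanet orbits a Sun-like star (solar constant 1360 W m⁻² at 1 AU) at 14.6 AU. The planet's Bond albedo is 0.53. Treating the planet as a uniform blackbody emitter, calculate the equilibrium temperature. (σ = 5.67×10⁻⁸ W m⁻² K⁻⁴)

T_eq ≈ 60.3 K

Flux at 14.6 AU: S = 1360/14.6² = 6.38 W m⁻².
Energy balance: absorbed = emitted ⇒ πR²·S(1−A) = 4πR²·σT_eq⁴, so T_eq⁴ = S(1−A)/(4σ).
T_eq = [6.38 × 0.47 / (4 × 5.67×10⁻⁸)]^(1/4) = (1.32×10⁷)^(1/4) = 60.3 K.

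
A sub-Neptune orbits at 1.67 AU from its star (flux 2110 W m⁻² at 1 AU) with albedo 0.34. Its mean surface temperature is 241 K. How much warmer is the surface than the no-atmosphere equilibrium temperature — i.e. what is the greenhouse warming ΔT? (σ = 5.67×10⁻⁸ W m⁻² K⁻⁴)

S = 2110/1.67² = 756.6 W m⁻².
T_eq = [S(1−A)/(4σ)]^(1/4) = [756.6×0.66/(4×5.67×10⁻⁸)]^(1/4) = 216.6 K.
ΔT = T_surf − T_eq = 241 − 216.6.

ΔT ≈ 24.4 K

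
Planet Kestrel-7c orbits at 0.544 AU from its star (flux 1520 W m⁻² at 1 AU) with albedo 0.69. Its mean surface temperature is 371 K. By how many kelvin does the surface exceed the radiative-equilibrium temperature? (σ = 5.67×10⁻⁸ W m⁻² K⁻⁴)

ΔT ≈ 81.5 K

S = 1520/0.544² = 5136 W m⁻².
T_eq = [S(1−A)/(4σ)]^(1/4) = [5136×0.31/(4×5.67×10⁻⁸)]^(1/4) = 289.5 K.
ΔT = T_surf − T_eq = 371 − 289.5.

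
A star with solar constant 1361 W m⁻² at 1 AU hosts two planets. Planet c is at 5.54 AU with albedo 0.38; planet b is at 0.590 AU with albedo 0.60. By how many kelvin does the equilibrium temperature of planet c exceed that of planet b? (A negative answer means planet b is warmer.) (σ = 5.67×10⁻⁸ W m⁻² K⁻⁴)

T_eq = [S₀(1−A)/(4σd²)]^(1/4), so T ∝ (1−A)^(1/4) / √d.
T₁ = [1361×0.62/(4×5.67×10⁻⁸×5.54²)]^(1/4) = 104.93 K.
T₂ = [1361×0.40/(4×5.67×10⁻⁸×0.590²)]^(1/4) = 288.17 K.

ΔT ≈ -183.2 K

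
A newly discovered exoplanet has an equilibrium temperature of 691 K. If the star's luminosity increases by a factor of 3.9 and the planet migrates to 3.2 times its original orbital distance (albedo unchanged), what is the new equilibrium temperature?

T_eq ∝ L^(1/4) · d^(−1/2).
T′ = 691 × 3.9^(1/4) / 3.2^(1/2) = 543 K.

T_eq ≈ 543 K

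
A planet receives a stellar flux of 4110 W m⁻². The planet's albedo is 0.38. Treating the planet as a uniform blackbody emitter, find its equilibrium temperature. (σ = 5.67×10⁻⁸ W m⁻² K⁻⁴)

Energy balance: absorbed = emitted ⇒ πR²·S(1−A) = 4πR²·σT_eq⁴, so T_eq⁴ = S(1−A)/(4σ).
T_eq = [4110 × 0.62 / (4 × 5.67×10⁻⁸)]^(1/4) = (1.12×10¹⁰)^(1/4) = 326 K.

T_eq ≈ 326 K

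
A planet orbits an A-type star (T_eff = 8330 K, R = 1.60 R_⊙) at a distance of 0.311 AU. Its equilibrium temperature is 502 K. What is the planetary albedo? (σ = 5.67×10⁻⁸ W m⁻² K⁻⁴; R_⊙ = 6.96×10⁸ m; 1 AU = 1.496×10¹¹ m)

R_⋆ = 1.60 × 6.96×10⁸ = 1.11×10⁹ m.
d = 0.311 AU = 4.65×10¹⁰ m.
L = 4πR_⋆²σT_⋆⁴ = 4π(1.11×10⁹)² × 5.67×10⁻⁸ × (8330)⁴ = 4.25×10²⁷ W.
S = L/(4πd²) = 1.56×10⁵ W m⁻².
From T_eq⁴ = S(1−A)/(4σ): 1−A = 4σT_eq⁴/S.
1−A = 4 × 5.67×10⁻⁸ × (502)⁴ / 1.56×10⁵ = 0.092.

A ≈ 0.91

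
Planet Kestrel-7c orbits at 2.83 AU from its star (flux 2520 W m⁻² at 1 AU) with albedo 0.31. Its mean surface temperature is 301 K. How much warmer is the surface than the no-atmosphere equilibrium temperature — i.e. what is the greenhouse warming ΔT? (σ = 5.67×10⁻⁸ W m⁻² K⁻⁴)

ΔT ≈ 125.1 K

S = 2520/2.83² = 314.6 W m⁻².
T_eq = [S(1−A)/(4σ)]^(1/4) = [314.6×0.69/(4×5.67×10⁻⁸)]^(1/4) = 175.9 K.
ΔT = T_surf − T_eq = 301 − 175.9.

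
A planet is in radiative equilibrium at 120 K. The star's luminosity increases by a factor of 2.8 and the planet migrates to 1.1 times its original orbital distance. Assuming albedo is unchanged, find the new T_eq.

T_eq ∝ L^(1/4) · d^(−1/2).
T′ = 120 × 2.8^(1/4) / 1.1^(1/2) = 148 K.

T_eq ≈ 148 K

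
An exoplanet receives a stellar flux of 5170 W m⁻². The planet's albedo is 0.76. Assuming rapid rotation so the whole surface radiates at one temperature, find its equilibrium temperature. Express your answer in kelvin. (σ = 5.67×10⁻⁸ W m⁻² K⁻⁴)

T_eq ≈ 272 K

Energy balance: absorbed = emitted ⇒ πR²·S(1−A) = 4πR²·σT_eq⁴, so T_eq⁴ = S(1−A)/(4σ).
T_eq = [5170 × 0.24 / (4 × 5.67×10⁻⁸)]^(1/4) = (5.47×10⁹)^(1/4) = 272 K.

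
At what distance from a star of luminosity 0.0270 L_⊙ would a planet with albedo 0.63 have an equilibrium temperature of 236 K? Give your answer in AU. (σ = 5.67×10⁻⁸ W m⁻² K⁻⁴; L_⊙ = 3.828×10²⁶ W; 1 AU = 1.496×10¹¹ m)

L = 0.0270 × 3.828×10²⁶ = 1.03×10²⁵ W.
From T_eq⁴ = L(1−A)/(16πσd²): d = √[L(1−A)/(16πσT_eq⁴)].
d = √[1.03×10²⁵ × 0.37 / (16π × 5.67×10⁻⁸ × (236)⁴)] = 2.08×10¹⁰ m = 0.139 AU.

d ≈ 0.139 AU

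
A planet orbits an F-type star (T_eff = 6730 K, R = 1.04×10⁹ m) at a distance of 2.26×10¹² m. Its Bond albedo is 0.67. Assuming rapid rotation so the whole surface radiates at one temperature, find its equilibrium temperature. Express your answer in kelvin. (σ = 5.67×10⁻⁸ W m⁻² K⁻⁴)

T_eq ≈ 77.4 K

L = 4πR_⋆²σT_⋆⁴ = 4π(1.04×10⁹)² × 5.67×10⁻⁸ × (6730)⁴ = 1.58×10²⁷ W.
S = L/(4πd²) = 24.6 W m⁻².
Energy balance: absorbed = emitted ⇒ πR²·S(1−A) = 4πR²·σT_eq⁴, so T_eq⁴ = S(1−A)/(4σ).
T_eq = [24.6 × 0.33 / (4 × 5.67×10⁻⁸)]^(1/4) = (3.58×10⁷)^(1/4) = 77.4 K.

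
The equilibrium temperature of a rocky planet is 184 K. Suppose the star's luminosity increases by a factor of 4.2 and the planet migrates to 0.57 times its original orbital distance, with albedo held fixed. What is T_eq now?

T_eq ≈ 349 K

T_eq ∝ L^(1/4) · d^(−1/2).
T′ = 184 × 4.2^(1/4) / 0.57^(1/2) = 349 K.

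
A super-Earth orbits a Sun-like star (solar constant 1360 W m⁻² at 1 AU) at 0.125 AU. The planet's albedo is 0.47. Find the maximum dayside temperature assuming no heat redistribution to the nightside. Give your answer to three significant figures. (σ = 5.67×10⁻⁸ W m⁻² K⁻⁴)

Flux at 0.125 AU: S = 1360/0.125² = 8.70×10⁴ W m⁻².
With no redistribution each surface element balances locally: S(1−A) = σT⁴.
T = [8.70×10⁴ × 0.53 / 5.67×10⁻⁸]^(1/4) = (8.14×10¹¹)^(1/4) = 950 K.

T_ss ≈ 950 K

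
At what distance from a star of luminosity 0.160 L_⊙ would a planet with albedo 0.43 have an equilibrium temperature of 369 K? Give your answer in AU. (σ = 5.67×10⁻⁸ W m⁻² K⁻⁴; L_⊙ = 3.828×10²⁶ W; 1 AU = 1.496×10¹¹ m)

d ≈ 0.172 AU

L = 0.160 × 3.828×10²⁶ = 6.12×10²⁵ W.
From T_eq⁴ = L(1−A)/(16πσd²): d = √[L(1−A)/(16πσT_eq⁴)].
d = √[6.12×10²⁵ × 0.57 / (16π × 5.67×10⁻⁸ × (369)⁴)] = 2.57×10¹⁰ m = 0.172 AU.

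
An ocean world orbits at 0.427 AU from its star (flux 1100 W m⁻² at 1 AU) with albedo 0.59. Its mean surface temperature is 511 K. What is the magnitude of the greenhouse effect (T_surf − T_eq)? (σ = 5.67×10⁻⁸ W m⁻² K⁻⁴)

S = 1100/0.427² = 6033 W m⁻².
T_eq = [S(1−A)/(4σ)]^(1/4) = [6033×0.41/(4×5.67×10⁻⁸)]^(1/4) = 323.2 K.
ΔT = T_surf − T_eq = 511 − 323.2.

ΔT ≈ 187.8 K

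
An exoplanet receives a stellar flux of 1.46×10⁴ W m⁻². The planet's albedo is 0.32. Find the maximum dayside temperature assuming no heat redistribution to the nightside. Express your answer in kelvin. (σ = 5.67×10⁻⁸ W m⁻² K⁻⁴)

T_ss ≈ 647 K

With no redistribution each surface element balances locally: S(1−A) = σT⁴.
T = [1.46×10⁴ × 0.68 / 5.67×10⁻⁸]^(1/4) = (1.75×10¹¹)^(1/4) = 647 K.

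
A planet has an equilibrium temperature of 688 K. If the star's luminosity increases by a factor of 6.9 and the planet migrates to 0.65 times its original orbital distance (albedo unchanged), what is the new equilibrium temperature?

T_eq ∝ L^(1/4) · d^(−1/2).
T′ = 688 × 6.9^(1/4) / 0.65^(1/2) = 1380 K.

T_eq ≈ 1380 K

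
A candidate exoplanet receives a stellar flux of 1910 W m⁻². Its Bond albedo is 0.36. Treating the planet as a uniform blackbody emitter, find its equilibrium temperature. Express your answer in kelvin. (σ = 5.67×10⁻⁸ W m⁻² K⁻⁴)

T_eq ≈ 271 K

Energy balance: absorbed = emitted ⇒ πR²·S(1−A) = 4πR²·σT_eq⁴, so T_eq⁴ = S(1−A)/(4σ).
T_eq = [1910 × 0.64 / (4 × 5.67×10⁻⁸)]^(1/4) = (5.39×10⁹)^(1/4) = 271 K.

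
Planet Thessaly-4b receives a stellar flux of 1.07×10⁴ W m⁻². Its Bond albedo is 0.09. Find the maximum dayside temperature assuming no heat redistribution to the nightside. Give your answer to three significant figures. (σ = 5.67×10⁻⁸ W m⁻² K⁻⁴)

T_ss ≈ 644 K

With no redistribution each surface element balances locally: S(1−A) = σT⁴.
T = [1.07×10⁴ × 0.91 / 5.67×10⁻⁸]^(1/4) = (1.72×10¹¹)^(1/4) = 644 K.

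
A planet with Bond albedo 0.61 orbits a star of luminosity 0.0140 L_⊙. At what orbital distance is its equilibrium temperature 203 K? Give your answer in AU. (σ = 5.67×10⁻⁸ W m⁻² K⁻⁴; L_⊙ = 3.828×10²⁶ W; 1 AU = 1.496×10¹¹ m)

L = 0.0140 × 3.828×10²⁶ = 5.36×10²⁴ W.
From T_eq⁴ = L(1−A)/(16πσd²): d = √[L(1−A)/(16πσT_eq⁴)].
d = √[5.36×10²⁴ × 0.39 / (16π × 5.67×10⁻⁸ × (203)⁴)] = 2.08×10¹⁰ m = 0.139 AU.

d ≈ 0.139 AU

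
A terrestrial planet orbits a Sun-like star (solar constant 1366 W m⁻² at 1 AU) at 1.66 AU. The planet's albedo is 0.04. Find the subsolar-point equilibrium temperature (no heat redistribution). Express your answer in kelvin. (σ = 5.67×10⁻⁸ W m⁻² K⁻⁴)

Flux at 1.66 AU: S = 1366/1.66² = 496 W m⁻².
At the subsolar point the surface absorbs S(1−A) and emits σT⁴ per unit area — no factor of 4, since only the local patch is in balance.
T = [496 × 0.96 / 5.67×10⁻⁸]^(1/4) = (8.39×10⁹)^(1/4) = 303 K.

T_ss ≈ 303 K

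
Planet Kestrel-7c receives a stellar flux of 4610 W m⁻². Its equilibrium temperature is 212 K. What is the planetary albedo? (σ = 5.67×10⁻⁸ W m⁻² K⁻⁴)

From T_eq⁴ = S(1−A)/(4σ): 1−A = 4σT_eq⁴/S.
1−A = 4 × 5.67×10⁻⁸ × (212)⁴ / 4610 = 0.099.

A ≈ 0.90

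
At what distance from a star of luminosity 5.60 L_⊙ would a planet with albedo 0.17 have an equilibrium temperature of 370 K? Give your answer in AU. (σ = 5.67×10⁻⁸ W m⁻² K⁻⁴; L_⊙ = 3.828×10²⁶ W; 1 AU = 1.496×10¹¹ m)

d ≈ 1.22 AU

L = 5.60 × 3.828×10²⁶ = 2.14×10²⁷ W.
From T_eq⁴ = L(1−A)/(16πσd²): d = √[L(1−A)/(16πσT_eq⁴)].
d = √[2.14×10²⁷ × 0.83 / (16π × 5.67×10⁻⁸ × (370)⁴)] = 1.83×10¹¹ m = 1.22 AU.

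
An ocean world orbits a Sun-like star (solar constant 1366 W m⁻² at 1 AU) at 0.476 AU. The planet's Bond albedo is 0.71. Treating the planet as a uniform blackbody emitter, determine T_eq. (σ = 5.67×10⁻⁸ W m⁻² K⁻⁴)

T_eq ≈ 296 K

Flux at 0.476 AU: S = 1366/0.476² = 6030 W m⁻².
Energy balance: absorbed = emitted ⇒ πR²·S(1−A) = 4πR²·σT_eq⁴, so T_eq⁴ = S(1−A)/(4σ).
T_eq = [6030 × 0.29 / (4 × 5.67×10⁻⁸)]^(1/4) = (7.71×10⁹)^(1/4) = 296 K.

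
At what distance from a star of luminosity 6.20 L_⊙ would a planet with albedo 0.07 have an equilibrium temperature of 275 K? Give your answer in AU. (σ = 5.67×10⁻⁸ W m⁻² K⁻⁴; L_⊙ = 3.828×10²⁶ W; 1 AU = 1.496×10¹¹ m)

L = 6.20 × 3.828×10²⁶ = 2.37×10²⁷ W.
From T_eq⁴ = L(1−A)/(16πσd²): d = √[L(1−A)/(16πσT_eq⁴)].
d = √[2.37×10²⁷ × 0.93 / (16π × 5.67×10⁻⁸ × (275)⁴)] = 3.68×10¹¹ m = 2.46 AU.

d ≈ 2.46 AU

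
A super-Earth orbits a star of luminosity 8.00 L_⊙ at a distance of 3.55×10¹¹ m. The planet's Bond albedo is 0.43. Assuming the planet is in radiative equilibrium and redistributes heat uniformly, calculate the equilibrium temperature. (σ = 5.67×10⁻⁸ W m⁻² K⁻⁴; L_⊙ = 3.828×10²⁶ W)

T_eq ≈ 264 K

L = 8.00 × 3.828×10²⁶ = 3.06×10²⁷ W.
Flux: S = L/(4πd²) = 3.06×10²⁷/(4π×(3.55×10¹¹)²) = 1930 W m⁻².
Energy balance: absorbed = emitted ⇒ πR²·S(1−A) = 4πR²·σT_eq⁴, so T_eq⁴ = S(1−A)/(4σ).
T_eq = [1930 × 0.57 / (4 × 5.67×10⁻⁸)]^(1/4) = (4.86×10⁹)^(1/4) = 264 K.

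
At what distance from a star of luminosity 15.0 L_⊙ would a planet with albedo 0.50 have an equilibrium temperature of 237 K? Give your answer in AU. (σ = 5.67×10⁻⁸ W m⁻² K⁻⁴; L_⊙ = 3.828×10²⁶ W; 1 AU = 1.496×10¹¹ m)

d ≈ 3.78 AU

L = 15.0 × 3.828×10²⁶ = 5.74×10²⁷ W.
From T_eq⁴ = L(1−A)/(16πσd²): d = √[L(1−A)/(16πσT_eq⁴)].
d = √[5.74×10²⁷ × 0.50 / (16π × 5.67×10⁻⁸ × (237)⁴)] = 5.65×10¹¹ m = 3.78 AU.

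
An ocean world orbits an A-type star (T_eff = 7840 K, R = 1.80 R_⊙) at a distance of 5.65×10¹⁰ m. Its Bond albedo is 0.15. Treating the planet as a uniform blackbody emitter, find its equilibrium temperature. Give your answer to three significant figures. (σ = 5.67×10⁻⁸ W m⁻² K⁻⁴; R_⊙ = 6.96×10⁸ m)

R_⋆ = 1.80 × 6.96×10⁸ = 1.25×10⁹ m.
L = 4πR_⋆²σT_⋆⁴ = 4π(1.25×10⁹)² × 5.67×10⁻⁸ × (7840)⁴ = 4.22×10²⁷ W.
S = L/(4πd²) = 1.05×10⁵ W m⁻².
Energy balance: absorbed = emitted ⇒ πR²·S(1−A) = 4πR²·σT_eq⁴, so T_eq⁴ = S(1−A)/(4σ).
T_eq = [1.05×10⁵ × 0.85 / (4 × 5.67×10⁻⁸)]^(1/4) = (3.95×10¹¹)^(1/4) = 793 K.

T_eq ≈ 793 K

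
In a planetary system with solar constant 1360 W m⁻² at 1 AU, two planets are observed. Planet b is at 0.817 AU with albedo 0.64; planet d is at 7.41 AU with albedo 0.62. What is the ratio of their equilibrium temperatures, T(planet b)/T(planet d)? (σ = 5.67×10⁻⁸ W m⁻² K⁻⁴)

T_eq = [S₀(1−A)/(4σd²)]^(1/4), so T ∝ (1−A)^(1/4) / √d.
T₁ = [1360×0.36/(4×5.67×10⁻⁸×0.817²)]^(1/4) = 238.47 K.
T₂ = [1360×0.38/(4×5.67×10⁻⁸×7.41²)]^(1/4) = 80.26 K.

T₁/T₂ ≈ 2.971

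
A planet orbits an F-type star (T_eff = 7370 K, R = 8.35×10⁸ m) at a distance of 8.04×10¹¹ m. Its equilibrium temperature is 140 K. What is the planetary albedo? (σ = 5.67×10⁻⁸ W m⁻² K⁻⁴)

A ≈ 0.52

L = 4πR_⋆²σT_⋆⁴ = 4π(8.35×10⁸)² × 5.67×10⁻⁸ × (7370)⁴ = 1.47×10²⁷ W.
S = L/(4πd²) = 180 W m⁻².
From T_eq⁴ = S(1−A)/(4σ): 1−A = 4σT_eq⁴/S.
1−A = 4 × 5.67×10⁻⁸ × (140)⁴ / 180 = 0.483.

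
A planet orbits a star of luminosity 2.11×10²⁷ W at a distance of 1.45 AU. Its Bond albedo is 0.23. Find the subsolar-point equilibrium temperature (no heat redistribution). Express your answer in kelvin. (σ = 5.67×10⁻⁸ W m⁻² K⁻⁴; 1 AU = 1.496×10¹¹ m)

T_ss ≈ 469 K

d = 1.45 AU = 2.17×10¹¹ m.
Flux: S = L/(4πd²) = 2.11×10²⁷/(4π×(2.17×10¹¹)²) = 3570 W m⁻².
At the subsolar point the surface absorbs S(1−A) and emits σT⁴ per unit area — no factor of 4, since only the local patch is in balance.
T = [3570 × 0.77 / 5.67×10⁻⁸]^(1/4) = (4.85×10¹⁰)^(1/4) = 469 K.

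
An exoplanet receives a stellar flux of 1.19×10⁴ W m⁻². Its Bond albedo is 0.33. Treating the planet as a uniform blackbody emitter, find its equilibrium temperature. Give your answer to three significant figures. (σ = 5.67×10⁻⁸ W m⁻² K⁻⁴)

Energy balance: absorbed = emitted ⇒ πR²·S(1−A) = 4πR²·σT_eq⁴, so T_eq⁴ = S(1−A)/(4σ).
T_eq = [1.19×10⁴ × 0.67 / (4 × 5.67×10⁻⁸)]^(1/4) = (3.52×10¹⁰)^(1/4) = 433 K.

T_eq ≈ 433 K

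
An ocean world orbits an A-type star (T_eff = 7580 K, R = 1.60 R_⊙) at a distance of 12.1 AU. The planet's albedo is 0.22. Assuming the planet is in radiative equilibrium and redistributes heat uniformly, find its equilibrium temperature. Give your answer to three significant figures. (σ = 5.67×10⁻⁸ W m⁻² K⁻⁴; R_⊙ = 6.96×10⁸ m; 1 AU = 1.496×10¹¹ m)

R_⋆ = 1.60 × 6.96×10⁸ = 1.11×10⁹ m.
d = 12.1 AU = 1.81×10¹² m.
L = 4πR_⋆²σT_⋆⁴ = 4π(1.11×10⁹)² × 5.67×10⁻⁸ × (7580)⁴ = 2.92×10²⁷ W.
S = L/(4πd²) = 70.8 W m⁻².
Energy balance: absorbed = emitted ⇒ πR²·S(1−A) = 4πR²·σT_eq⁴, so T_eq⁴ = S(1−A)/(4σ).
T_eq = [70.8 × 0.78 / (4 × 5.67×10⁻⁸)]^(1/4) = (2.44×10⁸)^(1/4) = 125 K.

T_eq ≈ 125 K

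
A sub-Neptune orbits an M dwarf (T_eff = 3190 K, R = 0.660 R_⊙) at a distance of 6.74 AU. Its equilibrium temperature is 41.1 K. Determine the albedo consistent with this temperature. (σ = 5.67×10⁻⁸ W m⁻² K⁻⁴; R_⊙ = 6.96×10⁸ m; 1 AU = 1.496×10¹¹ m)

R_⋆ = 0.660 × 6.96×10⁸ = 4.59×10⁸ m.
d = 6.74 AU = 1.01×10¹² m.
L = 4πR_⋆²σT_⋆⁴ = 4π(4.59×10⁸)² × 5.67×10⁻⁸ × (3190)⁴ = 1.56×10²⁵ W.
S = L/(4πd²) = 1.22 W m⁻².
From T_eq⁴ = S(1−A)/(4σ): 1−A = 4σT_eq⁴/S.
1−A = 4 × 5.67×10⁻⁸ × (41.1)⁴ / 1.22 = 0.531.

A ≈ 0.47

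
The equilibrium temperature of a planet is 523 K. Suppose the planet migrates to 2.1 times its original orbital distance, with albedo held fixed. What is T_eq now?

T_eq ∝ L^(1/4) · d^(−1/2).
T′ = 523 / 2.1^(1/2) = 361 K.

T_eq ≈ 361 K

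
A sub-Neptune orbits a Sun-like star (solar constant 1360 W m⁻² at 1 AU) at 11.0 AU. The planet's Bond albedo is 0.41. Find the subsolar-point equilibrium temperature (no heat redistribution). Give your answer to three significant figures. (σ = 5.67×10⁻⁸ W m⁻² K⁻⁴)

T_ss ≈ 104 K

Flux at 11.0 AU: S = 1360/11.0² = 11.2 W m⁻².
At the subsolar point the surface absorbs S(1−A) and emits σT⁴ per unit area — no factor of 4, since only the local patch is in balance.
T = [11.2 × 0.59 / 5.67×10⁻⁸]^(1/4) = (1.17×10⁸)^(1/4) = 104 K.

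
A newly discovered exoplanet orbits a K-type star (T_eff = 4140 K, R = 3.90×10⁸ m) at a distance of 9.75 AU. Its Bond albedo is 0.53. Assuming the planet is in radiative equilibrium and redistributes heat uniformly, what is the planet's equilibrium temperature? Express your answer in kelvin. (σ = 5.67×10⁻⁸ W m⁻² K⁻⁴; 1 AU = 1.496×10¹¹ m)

d = 9.75 AU = 1.46×10¹² m.
L = 4πR_⋆²σT_⋆⁴ = 4π(3.90×10⁸)² × 5.67×10⁻⁸ × (4140)⁴ = 3.18×10²⁵ W.
S = L/(4πd²) = 1.19 W m⁻².
Energy balance: absorbed = emitted ⇒ πR²·S(1−A) = 4πR²·σT_eq⁴, so T_eq⁴ = S(1−A)/(4σ).
T_eq = [1.19 × 0.47 / (4 × 5.67×10⁻⁸)]^(1/4) = (2.47×10⁶)^(1/4) = 39.6 K.

T_eq ≈ 39.6 K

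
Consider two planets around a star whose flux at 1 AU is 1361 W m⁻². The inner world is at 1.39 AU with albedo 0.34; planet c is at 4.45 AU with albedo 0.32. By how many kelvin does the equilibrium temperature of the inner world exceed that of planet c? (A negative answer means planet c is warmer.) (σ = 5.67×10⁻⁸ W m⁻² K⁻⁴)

ΔT ≈ 93.0 K

T_eq = [S₀(1−A)/(4σd²)]^(1/4), so T ∝ (1−A)^(1/4) / √d.
T₁ = [1361×0.66/(4×5.67×10⁻⁸×1.39²)]^(1/4) = 212.78 K.
T₂ = [1361×0.68/(4×5.67×10⁻⁸×4.45²)]^(1/4) = 119.81 K.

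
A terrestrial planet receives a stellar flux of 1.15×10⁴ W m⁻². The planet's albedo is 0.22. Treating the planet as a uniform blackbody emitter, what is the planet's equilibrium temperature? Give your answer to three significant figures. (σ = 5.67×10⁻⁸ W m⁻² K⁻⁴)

T_eq ≈ 446 K

Energy balance: absorbed = emitted ⇒ πR²·S(1−A) = 4πR²·σT_eq⁴, so T_eq⁴ = S(1−A)/(4σ).
T_eq = [1.15×10⁴ × 0.78 / (4 × 5.67×10⁻⁸)]^(1/4) = (3.96×10¹⁰)^(1/4) = 446 K.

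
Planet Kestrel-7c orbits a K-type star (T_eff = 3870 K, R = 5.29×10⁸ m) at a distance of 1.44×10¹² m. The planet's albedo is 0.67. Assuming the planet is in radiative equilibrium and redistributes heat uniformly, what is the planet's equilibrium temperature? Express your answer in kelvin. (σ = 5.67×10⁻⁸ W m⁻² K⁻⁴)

L = 4πR_⋆²σT_⋆⁴ = 4π(5.29×10⁸)² × 5.67×10⁻⁸ × (3870)⁴ = 4.47×10²⁵ W.
S = L/(4πd²) = 1.72 W m⁻².
Energy balance: absorbed = emitted ⇒ πR²·S(1−A) = 4πR²·σT_eq⁴, so T_eq⁴ = S(1−A)/(4σ).
T_eq = [1.72 × 0.33 / (4 × 5.67×10⁻⁸)]^(1/4) = (2.50×10⁶)^(1/4) = 39.8 K.

T_eq ≈ 39.8 K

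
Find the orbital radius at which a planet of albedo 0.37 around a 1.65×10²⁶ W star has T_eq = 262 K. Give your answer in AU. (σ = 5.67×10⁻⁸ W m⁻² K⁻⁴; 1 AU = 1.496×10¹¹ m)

From T_eq⁴ = L(1−A)/(16πσd²): d = √[L(1−A)/(16πσT_eq⁴)].
d = √[1.65×10²⁶ × 0.63 / (16π × 5.67×10⁻⁸ × (262)⁴)] = 8.80×10¹⁰ m = 0.588 AU.

d ≈ 0.588 AU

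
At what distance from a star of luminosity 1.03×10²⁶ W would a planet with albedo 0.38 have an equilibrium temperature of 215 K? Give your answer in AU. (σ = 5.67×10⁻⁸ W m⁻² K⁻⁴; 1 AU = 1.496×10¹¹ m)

d ≈ 0.685 AU

From T_eq⁴ = L(1−A)/(16πσd²): d = √[L(1−A)/(16πσT_eq⁴)].
d = √[1.03×10²⁶ × 0.62 / (16π × 5.67×10⁻⁸ × (215)⁴)] = 1.02×10¹¹ m = 0.685 AU.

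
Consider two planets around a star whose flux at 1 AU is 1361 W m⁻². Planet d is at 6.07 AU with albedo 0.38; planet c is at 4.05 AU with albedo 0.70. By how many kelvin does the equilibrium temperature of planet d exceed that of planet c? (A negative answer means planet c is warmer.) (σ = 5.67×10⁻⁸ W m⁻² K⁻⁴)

ΔT ≈ -2.1 K

T_eq = [S₀(1−A)/(4σd²)]^(1/4), so T ∝ (1−A)^(1/4) / √d.
T₁ = [1361×0.62/(4×5.67×10⁻⁸×6.07²)]^(1/4) = 100.24 K.
T₂ = [1361×0.30/(4×5.67×10⁻⁸×4.05²)]^(1/4) = 102.35 K.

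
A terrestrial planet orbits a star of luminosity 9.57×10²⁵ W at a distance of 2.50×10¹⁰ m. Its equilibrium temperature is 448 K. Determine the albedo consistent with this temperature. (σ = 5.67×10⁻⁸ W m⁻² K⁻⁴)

A ≈ 0.25

Flux: S = L/(4πd²) = 9.57×10²⁵/(4π×(2.50×10¹⁰)²) = 1.22×10⁴ W m⁻².
From T_eq⁴ = S(1−A)/(4σ): 1−A = 4σT_eq⁴/S.
1−A = 4 × 5.67×10⁻⁸ × (448)⁴ / 1.22×10⁴ = 0.750.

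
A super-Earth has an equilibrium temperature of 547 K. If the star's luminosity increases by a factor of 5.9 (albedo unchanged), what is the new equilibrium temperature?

T_eq ≈ 853 K

T_eq ∝ L^(1/4) · d^(−1/2).
T′ = 547 × 5.9^(1/4) = 853 K.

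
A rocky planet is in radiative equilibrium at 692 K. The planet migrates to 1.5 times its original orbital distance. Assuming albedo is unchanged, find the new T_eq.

T_eq ≈ 565 K

T_eq ∝ L^(1/4) · d^(−1/2).
T′ = 692 / 1.5^(1/2) = 565 K.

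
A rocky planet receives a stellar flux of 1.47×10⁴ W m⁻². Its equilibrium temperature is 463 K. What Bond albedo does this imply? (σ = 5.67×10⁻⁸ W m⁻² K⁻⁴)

From T_eq⁴ = S(1−A)/(4σ): 1−A = 4σT_eq⁴/S.
1−A = 4 × 5.67×10⁻⁸ × (463)⁴ / 1.47×10⁴ = 0.709.

A ≈ 0.29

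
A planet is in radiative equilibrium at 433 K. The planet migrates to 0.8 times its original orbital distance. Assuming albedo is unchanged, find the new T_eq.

T_eq ≈ 484 K

T_eq ∝ L^(1/4) · d^(−1/2).
T′ = 433 / 0.8^(1/2) = 484 K.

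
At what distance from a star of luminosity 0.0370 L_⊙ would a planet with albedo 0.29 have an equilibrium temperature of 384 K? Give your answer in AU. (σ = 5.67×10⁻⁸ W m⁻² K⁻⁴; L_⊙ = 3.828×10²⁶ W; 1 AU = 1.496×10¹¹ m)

d ≈ 0.0852 AU

L = 0.0370 × 3.828×10²⁶ = 1.42×10²⁵ W.
From T_eq⁴ = L(1−A)/(16πσd²): d = √[L(1−A)/(16πσT_eq⁴)].
d = √[1.42×10²⁵ × 0.71 / (16π × 5.67×10⁻⁸ × (384)⁴)] = 1.27×10¹⁰ m = 0.0852 AU.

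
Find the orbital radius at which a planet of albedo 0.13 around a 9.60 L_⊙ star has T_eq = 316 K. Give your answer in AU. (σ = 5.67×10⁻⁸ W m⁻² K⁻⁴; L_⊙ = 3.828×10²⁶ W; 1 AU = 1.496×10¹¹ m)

L = 9.60 × 3.828×10²⁶ = 3.67×10²⁷ W.
From T_eq⁴ = L(1−A)/(16πσd²): d = √[L(1−A)/(16πσT_eq⁴)].
d = √[3.67×10²⁷ × 0.87 / (16π × 5.67×10⁻⁸ × (316)⁴)] = 3.35×10¹¹ m = 2.24 AU.

d ≈ 2.24 AU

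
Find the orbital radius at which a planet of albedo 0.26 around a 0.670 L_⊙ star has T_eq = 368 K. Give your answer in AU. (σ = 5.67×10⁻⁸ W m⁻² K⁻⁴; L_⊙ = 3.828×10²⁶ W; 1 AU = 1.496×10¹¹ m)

L = 0.670 × 3.828×10²⁶ = 2.56×10²⁶ W.
From T_eq⁴ = L(1−A)/(16πσd²): d = √[L(1−A)/(16πσT_eq⁴)].
d = √[2.56×10²⁶ × 0.74 / (16π × 5.67×10⁻⁸ × (368)⁴)] = 6.03×10¹⁰ m = 0.403 AU.

d ≈ 0.403 AU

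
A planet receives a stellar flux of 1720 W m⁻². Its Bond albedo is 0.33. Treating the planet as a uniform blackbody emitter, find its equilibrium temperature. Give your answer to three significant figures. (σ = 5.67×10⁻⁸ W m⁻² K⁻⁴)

Energy balance: absorbed = emitted ⇒ πR²·S(1−A) = 4πR²·σT_eq⁴, so T_eq⁴ = S(1−A)/(4σ).
T_eq = [1720 × 0.67 / (4 × 5.67×10⁻⁸)]^(1/4) = (5.08×10⁹)^(1/4) = 267 K.

T_eq ≈ 267 K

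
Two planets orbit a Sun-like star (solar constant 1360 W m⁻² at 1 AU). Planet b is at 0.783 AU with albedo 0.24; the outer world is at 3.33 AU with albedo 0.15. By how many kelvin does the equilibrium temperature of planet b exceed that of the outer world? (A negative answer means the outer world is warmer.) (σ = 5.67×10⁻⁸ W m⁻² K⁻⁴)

T_eq = [S₀(1−A)/(4σd²)]^(1/4), so T ∝ (1−A)^(1/4) / √d.
T₁ = [1360×0.76/(4×5.67×10⁻⁸×0.783²)]^(1/4) = 293.63 K.
T₂ = [1360×0.85/(4×5.67×10⁻⁸×3.33²)]^(1/4) = 146.42 K.

ΔT ≈ 147.2 K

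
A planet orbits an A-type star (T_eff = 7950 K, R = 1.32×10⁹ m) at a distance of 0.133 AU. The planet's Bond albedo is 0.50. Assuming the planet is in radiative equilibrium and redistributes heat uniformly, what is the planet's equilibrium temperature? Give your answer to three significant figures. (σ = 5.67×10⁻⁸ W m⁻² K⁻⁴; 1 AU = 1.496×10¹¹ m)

T_eq ≈ 1220 K

d = 0.133 AU = 1.99×10¹⁰ m.
L = 4πR_⋆²σT_⋆⁴ = 4π(1.32×10⁹)² × 5.67×10⁻⁸ × (7950)⁴ = 4.96×10²⁷ W.
S = L/(4πd²) = 9.97×10⁵ W m⁻².
Energy balance: absorbed = emitted ⇒ πR²·S(1−A) = 4πR²·σT_eq⁴, so T_eq⁴ = S(1−A)/(4σ).
T_eq = [9.97×10⁵ × 0.50 / (4 × 5.67×10⁻⁸)]^(1/4) = (2.20×10¹²)^(1/4) = 1220 K.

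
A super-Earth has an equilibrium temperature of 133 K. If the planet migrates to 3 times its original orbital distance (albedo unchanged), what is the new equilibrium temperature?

T_eq ≈ 76.8 K

T_eq ∝ L^(1/4) · d^(−1/2).
T′ = 133 / 3^(1/2) = 76.8 K.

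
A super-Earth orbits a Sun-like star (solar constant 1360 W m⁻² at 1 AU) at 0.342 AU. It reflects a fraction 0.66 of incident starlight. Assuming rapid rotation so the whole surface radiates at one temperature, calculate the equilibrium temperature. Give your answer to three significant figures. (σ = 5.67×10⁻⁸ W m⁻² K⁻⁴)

Flux at 0.342 AU: S = 1360/0.342² = 1.16×10⁴ W m⁻².
Energy balance: absorbed = emitted ⇒ πR²·S(1−A) = 4πR²·σT_eq⁴, so T_eq⁴ = S(1−A)/(4σ).
T_eq = [1.16×10⁴ × 0.34 / (4 × 5.67×10⁻⁸)]^(1/4) = (1.74×10¹⁰)^(1/4) = 363 K.

T_eq ≈ 363 K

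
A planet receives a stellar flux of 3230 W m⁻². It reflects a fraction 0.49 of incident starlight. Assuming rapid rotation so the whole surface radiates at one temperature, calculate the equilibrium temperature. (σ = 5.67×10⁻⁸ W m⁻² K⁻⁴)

Energy balance: absorbed = emitted ⇒ πR²·S(1−A) = 4πR²·σT_eq⁴, so T_eq⁴ = S(1−A)/(4σ).
T_eq = [3230 × 0.51 / (4 × 5.67×10⁻⁸)]^(1/4) = (7.26×10⁹)^(1/4) = 292 K.

T_eq ≈ 292 K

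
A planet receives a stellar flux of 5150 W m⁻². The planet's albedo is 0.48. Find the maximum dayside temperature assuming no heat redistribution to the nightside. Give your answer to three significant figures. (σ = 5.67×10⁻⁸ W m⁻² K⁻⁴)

T_ss ≈ 466 K

With no redistribution each surface element balances locally: S(1−A) = σT⁴.
T = [5150 × 0.52 / 5.67×10⁻⁸]^(1/4) = (4.72×10¹⁰)^(1/4) = 466 K.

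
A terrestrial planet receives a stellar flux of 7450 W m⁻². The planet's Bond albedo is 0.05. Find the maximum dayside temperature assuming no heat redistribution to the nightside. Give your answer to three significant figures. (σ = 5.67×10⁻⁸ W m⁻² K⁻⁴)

With no redistribution each surface element balances locally: S(1−A) = σT⁴.
T = [7450 × 0.95 / 5.67×10⁻⁸]^(1/4) = (1.25×10¹¹)^(1/4) = 594 K.

T_ss ≈ 594 K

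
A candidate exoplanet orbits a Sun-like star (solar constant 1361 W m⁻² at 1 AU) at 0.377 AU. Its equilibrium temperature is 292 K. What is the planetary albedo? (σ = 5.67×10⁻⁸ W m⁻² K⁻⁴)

Flux at 0.377 AU: S = 1361/0.377² = 9580 W m⁻².
From T_eq⁴ = S(1−A)/(4σ): 1−A = 4σT_eq⁴/S.
1−A = 4 × 5.67×10⁻⁸ × (292)⁴ / 9580 = 0.172.

A ≈ 0.83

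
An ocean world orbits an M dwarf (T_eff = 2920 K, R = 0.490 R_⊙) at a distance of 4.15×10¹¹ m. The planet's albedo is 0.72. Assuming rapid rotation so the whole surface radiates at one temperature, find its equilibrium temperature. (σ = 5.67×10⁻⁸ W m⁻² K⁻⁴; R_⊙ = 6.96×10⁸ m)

R_⋆ = 0.490 × 6.96×10⁸ = 3.41×10⁸ m.
L = 4πR_⋆²σT_⋆⁴ = 4π(3.41×10⁸)² × 5.67×10⁻⁸ × (2920)⁴ = 6.02×10²⁴ W.
S = L/(4πd²) = 2.78 W m⁻².
Energy balance: absorbed = emitted ⇒ πR²·S(1−A) = 4πR²·σT_eq⁴, so T_eq⁴ = S(1−A)/(4σ).
T_eq = [2.78 × 0.28 / (4 × 5.67×10⁻⁸)]^(1/4) = (3.44×10⁶)^(1/4) = 43.1 K.

T_eq ≈ 43.1 K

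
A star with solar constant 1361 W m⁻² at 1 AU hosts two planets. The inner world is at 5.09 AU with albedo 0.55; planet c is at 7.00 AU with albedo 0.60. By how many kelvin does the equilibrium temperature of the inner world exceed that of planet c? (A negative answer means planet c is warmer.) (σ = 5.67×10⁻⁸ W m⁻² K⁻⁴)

ΔT ≈ 17.4 K

T_eq = [S₀(1−A)/(4σd²)]^(1/4), so T ∝ (1−A)^(1/4) / √d.
T₁ = [1361×0.45/(4×5.67×10⁻⁸×5.09²)]^(1/4) = 101.04 K.
T₂ = [1361×0.40/(4×5.67×10⁻⁸×7.00²)]^(1/4) = 83.66 K.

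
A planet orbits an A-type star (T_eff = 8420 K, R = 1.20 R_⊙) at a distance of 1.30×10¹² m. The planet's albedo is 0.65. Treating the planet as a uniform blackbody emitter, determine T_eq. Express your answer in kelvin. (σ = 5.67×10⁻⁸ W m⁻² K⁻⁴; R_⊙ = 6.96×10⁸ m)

T_eq ≈ 116 K

R_⋆ = 1.20 × 6.96×10⁸ = 8.35×10⁸ m.
L = 4πR_⋆²σT_⋆⁴ = 4π(8.35×10⁸)² × 5.67×10⁻⁸ × (8420)⁴ = 2.50×10²⁷ W.
S = L/(4πd²) = 118 W m⁻².
Energy balance: absorbed = emitted ⇒ πR²·S(1−A) = 4πR²·σT_eq⁴, so T_eq⁴ = S(1−A)/(4σ).
T_eq = [118 × 0.35 / (4 × 5.67×10⁻⁸)]^(1/4) = (1.82×10⁸)^(1/4) = 116 K.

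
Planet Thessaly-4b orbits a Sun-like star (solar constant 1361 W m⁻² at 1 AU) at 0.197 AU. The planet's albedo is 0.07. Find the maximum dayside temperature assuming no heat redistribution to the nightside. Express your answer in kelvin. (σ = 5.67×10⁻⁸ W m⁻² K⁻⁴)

T_ss ≈ 871 K

Flux at 0.197 AU: S = 1361/0.197² = 3.51×10⁴ W m⁻².
With no redistribution each surface element balances locally: S(1−A) = σT⁴.
T = [3.51×10⁴ × 0.93 / 5.67×10⁻⁸]^(1/4) = (5.75×10¹¹)^(1/4) = 871 K.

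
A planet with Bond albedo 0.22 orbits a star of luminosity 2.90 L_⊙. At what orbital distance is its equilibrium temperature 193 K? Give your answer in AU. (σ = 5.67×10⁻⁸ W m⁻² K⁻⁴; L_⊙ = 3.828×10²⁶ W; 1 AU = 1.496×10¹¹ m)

d ≈ 3.13 AU

L = 2.90 × 3.828×10²⁶ = 1.11×10²⁷ W.
From T_eq⁴ = L(1−A)/(16πσd²): d = √[L(1−A)/(16πσT_eq⁴)].
d = √[1.11×10²⁷ × 0.78 / (16π × 5.67×10⁻⁸ × (193)⁴)] = 4.68×10¹¹ m = 3.13 AU.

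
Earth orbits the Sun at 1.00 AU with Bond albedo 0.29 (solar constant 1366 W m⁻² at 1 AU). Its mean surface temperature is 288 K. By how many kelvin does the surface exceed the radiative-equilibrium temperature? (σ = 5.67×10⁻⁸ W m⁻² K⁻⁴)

S = 1366/1.00² = 1366 W m⁻².
T_eq = [S(1−A)/(4σ)]^(1/4) = [1366×0.71/(4×5.67×10⁻⁸)]^(1/4) = 255.7 K.
ΔT = T_surf − T_eq = 288 − 255.7.

ΔT ≈ 32.3 K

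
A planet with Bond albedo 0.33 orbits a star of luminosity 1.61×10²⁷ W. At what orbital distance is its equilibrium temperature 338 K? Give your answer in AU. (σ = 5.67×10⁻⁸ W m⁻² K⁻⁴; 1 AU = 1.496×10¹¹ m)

d ≈ 1.14 AU

From T_eq⁴ = L(1−A)/(16πσd²): d = √[L(1−A)/(16πσT_eq⁴)].
d = √[1.61×10²⁷ × 0.67 / (16π × 5.67×10⁻⁸ × (338)⁴)] = 1.70×10¹¹ m = 1.14 AU.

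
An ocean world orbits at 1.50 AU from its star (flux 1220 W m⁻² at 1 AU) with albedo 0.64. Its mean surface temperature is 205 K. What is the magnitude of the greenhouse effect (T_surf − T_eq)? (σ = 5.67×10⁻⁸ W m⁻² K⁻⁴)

ΔT ≈ 33.7 K

S = 1220/1.50² = 542.2 W m⁻².
T_eq = [S(1−A)/(4σ)]^(1/4) = [542.2×0.36/(4×5.67×10⁻⁸)]^(1/4) = 171.3 K.
ΔT = T_surf − T_eq = 205 − 171.3.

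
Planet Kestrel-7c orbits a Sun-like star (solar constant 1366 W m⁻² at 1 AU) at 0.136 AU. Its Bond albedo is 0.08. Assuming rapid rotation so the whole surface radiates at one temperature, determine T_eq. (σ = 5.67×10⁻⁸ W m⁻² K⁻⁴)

Flux at 0.136 AU: S = 1366/0.136² = 7.39×10⁴ W m⁻².
Energy balance: absorbed = emitted ⇒ πR²·S(1−A) = 4πR²·σT_eq⁴, so T_eq⁴ = S(1−A)/(4σ).
T_eq = [7.39×10⁴ × 0.92 / (4 × 5.67×10⁻⁸)]^(1/4) = (3.00×10¹¹)^(1/4) = 740 K.

T_eq ≈ 740 K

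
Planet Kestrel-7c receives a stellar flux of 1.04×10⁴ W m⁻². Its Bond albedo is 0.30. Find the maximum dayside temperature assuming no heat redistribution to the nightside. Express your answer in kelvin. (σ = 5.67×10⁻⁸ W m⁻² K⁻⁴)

With no redistribution each surface element balances locally: S(1−A) = σT⁴.
T = [1.04×10⁴ × 0.70 / 5.67×10⁻⁸]^(1/4) = (1.28×10¹¹)^(1/4) = 599 K.

T_ss ≈ 599 K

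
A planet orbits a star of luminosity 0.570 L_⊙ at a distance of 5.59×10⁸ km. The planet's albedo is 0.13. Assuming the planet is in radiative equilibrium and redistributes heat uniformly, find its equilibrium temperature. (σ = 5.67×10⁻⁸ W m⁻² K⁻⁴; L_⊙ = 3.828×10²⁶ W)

T_eq ≈ 121 K

d = 5.59×10⁸ km = 5.59×10¹¹ m.
L = 0.570 × 3.828×10²⁶ = 2.18×10²⁶ W.
Flux: S = L/(4πd²) = 2.18×10²⁶/(4π×(5.59×10¹¹)²) = 55.6 W m⁻².
Energy balance: absorbed = emitted ⇒ πR²·S(1−A) = 4πR²·σT_eq⁴, so T_eq⁴ = S(1−A)/(4σ).
T_eq = [55.6 × 0.87 / (4 × 5.67×10⁻⁸)]^(1/4) = (2.13×10⁸)^(1/4) = 121 K.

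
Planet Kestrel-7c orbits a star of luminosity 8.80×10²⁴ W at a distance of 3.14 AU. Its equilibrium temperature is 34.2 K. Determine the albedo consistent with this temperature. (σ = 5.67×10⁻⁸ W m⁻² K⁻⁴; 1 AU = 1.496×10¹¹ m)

A ≈ 0.90

d = 3.14 AU = 4.70×10¹¹ m.
Flux: S = L/(4πd²) = 8.80×10²⁴/(4π×(4.70×10¹¹)²) = 3.17 W m⁻².
From T_eq⁴ = S(1−A)/(4σ): 1−A = 4σT_eq⁴/S.
1−A = 4 × 5.67×10⁻⁸ × (34.2)⁴ / 3.17 = 0.098.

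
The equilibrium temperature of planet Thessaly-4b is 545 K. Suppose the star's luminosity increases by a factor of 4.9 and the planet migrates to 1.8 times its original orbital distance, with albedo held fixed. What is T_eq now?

T_eq ∝ L^(1/4) · d^(−1/2).
T′ = 545 × 4.9^(1/4) / 1.8^(1/2) = 604 K.

T_eq ≈ 604 K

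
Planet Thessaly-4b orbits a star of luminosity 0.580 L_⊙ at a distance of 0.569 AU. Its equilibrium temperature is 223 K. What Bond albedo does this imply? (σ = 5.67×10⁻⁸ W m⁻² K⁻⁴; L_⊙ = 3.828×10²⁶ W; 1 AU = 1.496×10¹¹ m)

A ≈ 0.77

d = 0.569 AU = 8.51×10¹⁰ m.
L = 0.580 × 3.828×10²⁶ = 2.22×10²⁶ W.
Flux: S = L/(4πd²) = 2.22×10²⁶/(4π×(8.51×10¹⁰)²) = 2440 W m⁻².
From T_eq⁴ = S(1−A)/(4σ): 1−A = 4σT_eq⁴/S.
1−A = 4 × 5.67×10⁻⁸ × (223)⁴ / 2440 = 0.230.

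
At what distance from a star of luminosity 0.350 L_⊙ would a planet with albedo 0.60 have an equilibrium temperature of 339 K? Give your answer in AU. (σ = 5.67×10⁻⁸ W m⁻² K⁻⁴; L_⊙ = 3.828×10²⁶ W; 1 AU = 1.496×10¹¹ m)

L = 0.350 × 3.828×10²⁶ = 1.34×10²⁶ W.
From T_eq⁴ = L(1−A)/(16πσd²): d = √[L(1−A)/(16πσT_eq⁴)].
d = √[1.34×10²⁶ × 0.40 / (16π × 5.67×10⁻⁸ × (339)⁴)] = 3.77×10¹⁰ m = 0.252 AU.

d ≈ 0.252 AU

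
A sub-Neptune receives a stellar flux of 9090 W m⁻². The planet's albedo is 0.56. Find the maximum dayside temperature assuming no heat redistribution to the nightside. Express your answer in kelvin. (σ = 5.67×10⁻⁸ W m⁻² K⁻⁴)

T_ss ≈ 515 K

With no redistribution each surface element balances locally: S(1−A) = σT⁴.
T = [9090 × 0.44 / 5.67×10⁻⁸]^(1/4) = (7.05×10¹⁰)^(1/4) = 515 K.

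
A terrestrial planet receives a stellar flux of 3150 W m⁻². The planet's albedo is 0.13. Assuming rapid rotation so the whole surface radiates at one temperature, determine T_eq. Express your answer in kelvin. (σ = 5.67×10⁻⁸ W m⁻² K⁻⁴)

Energy balance: absorbed = emitted ⇒ πR²·S(1−A) = 4πR²·σT_eq⁴, so T_eq⁴ = S(1−A)/(4σ).
T_eq = [3150 × 0.87 / (4 × 5.67×10⁻⁸)]^(1/4) = (1.21×10¹⁰)^(1/4) = 332 K.

T_eq ≈ 332 K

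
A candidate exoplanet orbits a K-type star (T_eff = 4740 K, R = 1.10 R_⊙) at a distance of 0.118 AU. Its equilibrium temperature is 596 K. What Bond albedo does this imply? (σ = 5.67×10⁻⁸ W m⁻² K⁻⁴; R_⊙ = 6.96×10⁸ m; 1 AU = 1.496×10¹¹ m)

R_⋆ = 1.10 × 6.96×10⁸ = 7.66×10⁸ m.
d = 0.118 AU = 1.77×10¹⁰ m.
L = 4πR_⋆²σT_⋆⁴ = 4π(7.66×10⁸)² × 5.67×10⁻⁸ × (4740)⁴ = 2.11×10²⁶ W.
S = L/(4πd²) = 5.38×10⁴ W m⁻².
From T_eq⁴ = S(1−A)/(4σ): 1−A = 4σT_eq⁴/S.
1−A = 4 × 5.67×10⁻⁸ × (596)⁴ / 5.38×10⁴ = 0.532.

A ≈ 0.47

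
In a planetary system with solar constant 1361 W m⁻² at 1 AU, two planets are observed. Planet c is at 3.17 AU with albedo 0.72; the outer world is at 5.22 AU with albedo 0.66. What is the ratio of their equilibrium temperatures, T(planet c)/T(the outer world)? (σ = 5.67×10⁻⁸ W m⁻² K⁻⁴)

T₁/T₂ ≈ 1.222

T_eq = [S₀(1−A)/(4σd²)]^(1/4), so T ∝ (1−A)^(1/4) / √d.
T₁ = [1361×0.28/(4×5.67×10⁻⁸×3.17²)]^(1/4) = 113.71 K.
T₂ = [1361×0.34/(4×5.67×10⁻⁸×5.22²)]^(1/4) = 93.02 K.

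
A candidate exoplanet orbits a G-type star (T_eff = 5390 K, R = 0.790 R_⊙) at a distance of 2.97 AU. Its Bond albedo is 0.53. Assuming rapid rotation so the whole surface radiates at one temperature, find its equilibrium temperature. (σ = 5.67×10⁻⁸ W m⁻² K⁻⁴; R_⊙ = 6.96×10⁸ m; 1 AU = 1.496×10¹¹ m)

R_⋆ = 0.790 × 6.96×10⁸ = 5.50×10⁸ m.
d = 2.97 AU = 4.44×10¹¹ m.
L = 4πR_⋆²σT_⋆⁴ = 4π(5.50×10⁸)² × 5.67×10⁻⁸ × (5390)⁴ = 1.82×10²⁶ W.
S = L/(4πd²) = 73.3 W m⁻².
Energy balance: absorbed = emitted ⇒ πR²·S(1−A) = 4πR²·σT_eq⁴, so T_eq⁴ = S(1−A)/(4σ).
T_eq = [73.3 × 0.47 / (4 × 5.67×10⁻⁸)]^(1/4) = (1.52×10⁸)^(1/4) = 111 K.

T_eq ≈ 111 K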